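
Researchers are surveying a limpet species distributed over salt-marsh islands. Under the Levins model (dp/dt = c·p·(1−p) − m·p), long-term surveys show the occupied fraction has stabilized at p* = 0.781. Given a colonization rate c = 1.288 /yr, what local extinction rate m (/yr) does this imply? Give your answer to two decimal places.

0.28

At equilibrium c(1−p*) = m.
m = 1.288 × (1 − 0.781) = 1.288 × 0.2190 = 0.2821.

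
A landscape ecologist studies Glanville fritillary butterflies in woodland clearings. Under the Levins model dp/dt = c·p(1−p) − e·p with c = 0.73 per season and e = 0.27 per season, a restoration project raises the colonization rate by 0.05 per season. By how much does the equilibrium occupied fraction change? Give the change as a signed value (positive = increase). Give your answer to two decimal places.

Before: p* = 1 − 0.27/0.73 = 0.6301.
After the change, c = 0.78, e = 0.27, so p* = 1 − 0.27/0.78 = 0.6538.
Δp* = 0.6538 − 0.6301 = +0.0237.

0.02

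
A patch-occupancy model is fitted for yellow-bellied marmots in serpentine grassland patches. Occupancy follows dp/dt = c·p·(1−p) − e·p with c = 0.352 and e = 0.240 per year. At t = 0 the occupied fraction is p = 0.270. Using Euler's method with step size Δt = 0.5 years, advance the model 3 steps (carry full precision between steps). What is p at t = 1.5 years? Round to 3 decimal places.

0.277

Update rule: p ← p + [c·p·(1−p) − e·p]·Δt with Δt = 0.5.
t = 0.5: p = 0.27000 + (+0.00229) = 0.27229
t = 1: p = 0.27229 + (+0.00220) = 0.27449
t = 1.5: p = 0.27449 + (+0.00211) = 0.27660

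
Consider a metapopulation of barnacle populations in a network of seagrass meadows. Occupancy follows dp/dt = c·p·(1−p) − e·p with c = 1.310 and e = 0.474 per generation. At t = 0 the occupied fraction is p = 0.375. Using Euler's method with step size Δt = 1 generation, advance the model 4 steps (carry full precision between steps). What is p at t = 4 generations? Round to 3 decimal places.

Update rule: p ← p + [c·p·(1−p) − e·p]·Δt with Δt = 1.
t = 1: p = 0.37500 + (+0.12928) = 0.50428
t = 2: p = 0.50428 + (+0.08845) = 0.59273
t = 3: p = 0.59273 + (+0.03528) = 0.62801
t = 4: p = 0.62801 + (+0.00836) = 0.63637

0.636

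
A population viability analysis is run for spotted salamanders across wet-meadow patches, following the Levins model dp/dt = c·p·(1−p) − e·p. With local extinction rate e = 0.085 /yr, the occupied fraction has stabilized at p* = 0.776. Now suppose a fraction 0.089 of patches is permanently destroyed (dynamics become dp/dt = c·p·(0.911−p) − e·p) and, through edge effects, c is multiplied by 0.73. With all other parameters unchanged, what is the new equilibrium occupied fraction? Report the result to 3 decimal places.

0.604

Balance c(1−p*) = e gives c = e/(1 − 0.77600) = 0.085/0.22400 = 0.37946.
New p* = 0.911 − e/c = 0.911 − 0.08500/0.27701 = 0.60415.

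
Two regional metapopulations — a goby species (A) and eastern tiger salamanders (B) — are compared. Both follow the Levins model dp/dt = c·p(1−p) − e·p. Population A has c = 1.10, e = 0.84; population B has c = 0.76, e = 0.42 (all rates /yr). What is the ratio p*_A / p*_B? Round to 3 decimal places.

0.528

A: p*_A = 1 − 0.84/1.10 = 0.2364.
B: p*_B = 1 − 0.42/0.76 = 0.4474.
p*_A / p*_B = 0.2364/0.4474 = 0.5283.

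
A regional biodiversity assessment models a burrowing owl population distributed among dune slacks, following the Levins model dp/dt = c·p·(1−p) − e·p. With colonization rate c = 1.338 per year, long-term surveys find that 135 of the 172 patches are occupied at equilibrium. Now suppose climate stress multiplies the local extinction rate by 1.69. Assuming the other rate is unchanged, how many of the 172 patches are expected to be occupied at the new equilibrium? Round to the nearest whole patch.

Observed p* = 135/172 = 0.78488.
Balance c(1−p*) = e gives e = 1.338×(1 − 0.78488) = 0.28783.
New p* = 1 − e/c = 1 − 0.48643/1.33800 = 0.63645.
Expected occupied = 172 × 0.63645 = 109.47 ≈ 109.

109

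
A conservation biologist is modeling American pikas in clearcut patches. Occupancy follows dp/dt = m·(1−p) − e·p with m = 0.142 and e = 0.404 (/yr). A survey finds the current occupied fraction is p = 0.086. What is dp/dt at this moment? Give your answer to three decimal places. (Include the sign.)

Colonization term: m·(1−p) = 0.142×0.9140 = 0.12979.
Extinction term: e·p = 0.03474.
dp/dt = 0.12979 − 0.03474 = 0.09504.

0.095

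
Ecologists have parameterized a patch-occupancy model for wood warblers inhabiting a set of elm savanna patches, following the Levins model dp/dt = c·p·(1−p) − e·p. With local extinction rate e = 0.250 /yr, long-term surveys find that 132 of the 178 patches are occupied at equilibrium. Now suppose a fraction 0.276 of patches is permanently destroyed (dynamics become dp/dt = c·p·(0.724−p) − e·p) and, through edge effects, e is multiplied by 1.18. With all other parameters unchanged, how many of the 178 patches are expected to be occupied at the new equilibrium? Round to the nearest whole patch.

75

Observed p* = 132/178 = 0.74157.
Balance c(1−p*) = e gives c = e/(1 − 0.74157) = 0.250/0.25843 = 0.96738.
New p* = 0.724 − e/c = 0.724 − 0.29500/0.96738 = 0.41905.
Expected occupied = 178 × 0.41905 = 74.59 ≈ 75.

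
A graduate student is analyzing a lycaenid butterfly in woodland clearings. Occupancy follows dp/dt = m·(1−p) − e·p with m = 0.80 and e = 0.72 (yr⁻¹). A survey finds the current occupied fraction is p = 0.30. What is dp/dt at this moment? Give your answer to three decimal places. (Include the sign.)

Colonization term: m·(1−p) = 0.80×0.7000 = 0.56000.
Extinction term: e·p = 0.21600.
dp/dt = 0.56000 − 0.21600 = 0.34400.

0.344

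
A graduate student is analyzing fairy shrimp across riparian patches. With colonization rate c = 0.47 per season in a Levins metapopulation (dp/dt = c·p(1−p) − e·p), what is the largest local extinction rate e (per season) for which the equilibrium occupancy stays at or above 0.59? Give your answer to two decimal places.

1 − e/c ≥ 0.59 ⇒ e ≤ c(1 − 0.59) = 0.47 × 0.4100.
e_max = 0.1927.

0.19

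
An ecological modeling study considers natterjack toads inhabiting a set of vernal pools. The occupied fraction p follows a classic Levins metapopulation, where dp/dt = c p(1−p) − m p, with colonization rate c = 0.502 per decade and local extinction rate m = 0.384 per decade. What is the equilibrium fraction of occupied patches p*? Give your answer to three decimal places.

0.235

Setting dp/dt = 0 and dividing through by p* gives c·(1−p*) = m.
So p* = 1 − m/c = 1 − 0.384/0.502 = 1 − 0.7649 = 0.2351.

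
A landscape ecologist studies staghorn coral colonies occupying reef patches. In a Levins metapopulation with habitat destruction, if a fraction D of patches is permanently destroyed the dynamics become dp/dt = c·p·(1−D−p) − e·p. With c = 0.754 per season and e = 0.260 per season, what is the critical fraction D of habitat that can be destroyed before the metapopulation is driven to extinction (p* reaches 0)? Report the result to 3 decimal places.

0.655

The nontrivial equilibrium is p* = (1−D) − e/c; extinction occurs when this hits zero.
So D_crit = 1 − e/c = 1 − 0.260/0.754 = 1 − 0.3448 = 0.6552.
This equals the undisturbed p*, a classic result of Lande's extension.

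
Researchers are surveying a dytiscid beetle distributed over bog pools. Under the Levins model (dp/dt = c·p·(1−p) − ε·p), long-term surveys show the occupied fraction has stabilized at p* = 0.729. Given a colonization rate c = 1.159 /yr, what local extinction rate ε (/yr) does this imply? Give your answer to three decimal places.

At equilibrium c(1−p*) = ε.
ε = 1.159 × (1 − 0.729) = 1.159 × 0.2710 = 0.3141.

0.314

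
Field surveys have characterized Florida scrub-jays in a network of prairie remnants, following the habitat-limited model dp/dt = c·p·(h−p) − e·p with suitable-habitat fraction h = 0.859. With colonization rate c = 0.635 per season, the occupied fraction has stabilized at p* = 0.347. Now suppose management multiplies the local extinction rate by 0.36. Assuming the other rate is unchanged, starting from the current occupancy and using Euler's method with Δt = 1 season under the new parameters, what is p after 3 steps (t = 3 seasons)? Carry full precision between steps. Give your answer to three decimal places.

0.545

Balance c(h−p*) = e gives e = 0.635×(0.859 − 0.34700) = 0.32512.
Starting from p₀ = 0.34700; update p ← p + (dp/dt)·Δt with the new parameters.
t = 1: p = 0.34700 + (+0.07220) = 0.41920
t = 2: p = 0.41920 + (+0.06801) = 0.48721
t = 3: p = 0.48721 + (+0.05800) = 0.54521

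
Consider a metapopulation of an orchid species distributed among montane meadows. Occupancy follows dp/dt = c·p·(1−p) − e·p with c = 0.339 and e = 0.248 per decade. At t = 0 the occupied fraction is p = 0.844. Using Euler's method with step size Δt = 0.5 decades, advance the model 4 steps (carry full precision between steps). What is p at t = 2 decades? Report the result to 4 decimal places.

Update rule: p ← p + [c·p·(1−p) − e·p]·Δt with Δt = 0.5.
p: 0.84400 → 0.76166  (Δp = -0.08234)
p: 0.76166 → 0.69799  (Δp = -0.06368)
p: 0.69799 → 0.64717  (Δp = -0.05082)
p: 0.64717 → 0.60562  (Δp = -0.04154)

0.6056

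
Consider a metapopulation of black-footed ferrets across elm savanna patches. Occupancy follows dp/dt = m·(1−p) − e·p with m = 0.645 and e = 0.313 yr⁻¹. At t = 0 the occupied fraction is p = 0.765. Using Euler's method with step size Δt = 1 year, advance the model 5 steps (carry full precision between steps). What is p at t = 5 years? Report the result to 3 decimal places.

Update rule: p ← p + [m·(1−p) − e·p]·Δt with Δt = 1.
  1  |  dp/dt·Δt = -0.087870  |  p_1 = 0.677130
  2  |  dp/dt·Δt = -0.003691  |  p_2 = 0.673439
  3  |  dp/dt·Δt = -0.000155  |  p_3 = 0.673284
  4  |  dp/dt·Δt = -0.000007  |  p_4 = 0.673278
  5  |  dp/dt·Δt = -0.000000  |  p_5 = 0.673278

0.673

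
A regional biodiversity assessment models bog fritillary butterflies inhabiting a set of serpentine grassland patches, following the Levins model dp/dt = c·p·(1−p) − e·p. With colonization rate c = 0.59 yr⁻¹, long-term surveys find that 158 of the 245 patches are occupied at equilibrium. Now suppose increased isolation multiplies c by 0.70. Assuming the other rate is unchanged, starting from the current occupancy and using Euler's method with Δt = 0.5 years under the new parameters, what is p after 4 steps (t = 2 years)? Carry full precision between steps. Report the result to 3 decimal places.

Observed p* = 158/245 = 0.64490.
Balance c(1−p*) = e gives e = 0.59×(1 − 0.64490) = 0.20951.
Starting from p₀ = 0.64490; update p ← p + (dp/dt)·Δt with the new parameters.
  1  |  dp/dt·Δt = -0.020267  |  p_1 = 0.624631
  2  |  dp/dt·Δt = -0.017016  |  p_2 = 0.607615
  3  |  dp/dt·Δt = -0.014417  |  p_3 = 0.593198
  4  |  dp/dt·Δt = -0.012309  |  p_4 = 0.580889

0.581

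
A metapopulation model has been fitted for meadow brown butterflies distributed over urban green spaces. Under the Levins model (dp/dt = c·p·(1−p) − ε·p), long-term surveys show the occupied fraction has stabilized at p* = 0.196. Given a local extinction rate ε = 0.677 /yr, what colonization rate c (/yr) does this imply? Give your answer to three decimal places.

At equilibrium c(1−p*) = ε, so c = ε/(1−p*).
c = 0.677/(1 − 0.196) = 0.677/0.8040 = 0.8420.

0.842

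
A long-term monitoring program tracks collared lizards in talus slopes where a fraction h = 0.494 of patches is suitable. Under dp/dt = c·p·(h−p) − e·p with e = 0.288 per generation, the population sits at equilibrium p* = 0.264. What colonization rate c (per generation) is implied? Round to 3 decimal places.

At equilibrium c(h−p*) = e, so c = e/(h−p*).
c = 0.288/(0.494 − 0.264) = 0.288/0.2300 = 1.2522.

1.252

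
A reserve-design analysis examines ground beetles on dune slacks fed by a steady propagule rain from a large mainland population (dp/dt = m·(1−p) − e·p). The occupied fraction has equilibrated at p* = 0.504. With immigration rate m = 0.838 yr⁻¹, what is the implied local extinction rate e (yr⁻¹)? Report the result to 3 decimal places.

At equilibrium m(1−p*) = e·p*, so e = m(1−p*)/p*.
e = 0.838 × 0.4960 / 0.504 = 0.8247.

0.825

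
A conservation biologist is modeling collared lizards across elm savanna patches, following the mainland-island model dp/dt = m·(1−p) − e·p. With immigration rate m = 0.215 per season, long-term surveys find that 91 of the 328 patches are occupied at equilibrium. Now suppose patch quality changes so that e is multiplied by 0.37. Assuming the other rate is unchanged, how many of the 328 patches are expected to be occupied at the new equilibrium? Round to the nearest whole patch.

167

Observed p* = 91/328 = 0.27744.
Balance m(1−p*) = e·p* gives e = m(1−p*)/p* = 0.215×0.72256/0.27744 = 0.55994.
New p* = m/(m+e) = 0.21500/(0.21500+0.20718) = 0.50926.
Expected occupied = 328 × 0.50926 = 167.04 ≈ 167.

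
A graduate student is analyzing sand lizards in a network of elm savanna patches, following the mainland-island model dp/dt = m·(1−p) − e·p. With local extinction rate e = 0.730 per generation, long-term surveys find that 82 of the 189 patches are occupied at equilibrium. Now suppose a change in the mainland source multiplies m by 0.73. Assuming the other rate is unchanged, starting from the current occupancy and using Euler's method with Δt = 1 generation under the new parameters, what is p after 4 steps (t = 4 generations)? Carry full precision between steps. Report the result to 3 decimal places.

0.359

Observed p* = 82/189 = 0.43386.
Balance m(1−p*) = e·p* gives m = e·p*/(1−p*) = 0.730×0.43386/0.56614 = 0.55944.
Starting from p₀ = 0.43386; update p ← p + (dp/dt)·Δt with the new parameters.
  1  |  dp/dt·Δt = -0.085514  |  p_1 = 0.348348
  2  |  dp/dt·Δt = +0.011834  |  p_2 = 0.360183
  3  |  dp/dt·Δt = -0.001638  |  p_3 = 0.358545
  4  |  dp/dt·Δt = +0.000227  |  p_4 = 0.358771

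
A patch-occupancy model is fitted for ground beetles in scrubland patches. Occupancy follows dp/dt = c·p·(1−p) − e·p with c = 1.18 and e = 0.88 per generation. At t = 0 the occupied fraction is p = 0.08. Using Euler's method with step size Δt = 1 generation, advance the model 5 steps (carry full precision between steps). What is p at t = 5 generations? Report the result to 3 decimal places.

0.171

Update rule: p ← p + [c·p·(1−p) − e·p]·Δt with Δt = 1.
step 1: Δp = +0.01645, p = 0.09645
step 2: Δp = +0.01796, p = 0.11441
step 3: Δp = +0.01888, p = 0.13328
step 4: Δp = +0.01902, p = 0.15231
step 5: Δp = +0.01832, p = 0.17063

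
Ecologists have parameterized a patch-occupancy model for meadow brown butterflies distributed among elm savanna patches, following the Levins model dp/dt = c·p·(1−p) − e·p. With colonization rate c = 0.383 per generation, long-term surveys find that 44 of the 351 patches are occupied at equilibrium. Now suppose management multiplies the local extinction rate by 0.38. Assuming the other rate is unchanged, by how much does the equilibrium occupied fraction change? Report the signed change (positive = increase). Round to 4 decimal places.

0.5423

Observed p* = 44/351 = 0.12536.
Balance c(1−p*) = e gives e = 0.383×(1 − 0.12536) = 0.33499.
New p* = 1 − e/c = 1 − 0.12730/0.38300 = 0.66762.
Δp* = 0.66762 − 0.12536 = +0.54226.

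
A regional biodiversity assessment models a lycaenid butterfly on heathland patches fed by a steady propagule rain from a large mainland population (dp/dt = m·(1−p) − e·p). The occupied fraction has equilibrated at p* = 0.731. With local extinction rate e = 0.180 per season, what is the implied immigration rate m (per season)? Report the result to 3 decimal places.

At equilibrium m(1−p*) = e·p*, so m = e·p*/(1−p*).
m = 0.180 × 0.731 / 0.2690 = 0.1316/0.2690 = 0.4891.

0.489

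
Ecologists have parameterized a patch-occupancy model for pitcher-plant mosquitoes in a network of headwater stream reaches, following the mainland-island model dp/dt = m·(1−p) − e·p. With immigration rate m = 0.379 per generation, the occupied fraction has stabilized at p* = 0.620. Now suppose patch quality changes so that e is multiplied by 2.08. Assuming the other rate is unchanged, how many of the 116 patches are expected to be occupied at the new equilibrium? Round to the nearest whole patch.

Balance m(1−p*) = e·p* gives e = m(1−p*)/p* = 0.379×0.38000/0.62000 = 0.23229.
New p* = m/(m+e) = 0.37900/(0.37900+0.48316) = 0.43959.
Expected occupied = 116 × 0.43959 = 50.99 ≈ 51.

51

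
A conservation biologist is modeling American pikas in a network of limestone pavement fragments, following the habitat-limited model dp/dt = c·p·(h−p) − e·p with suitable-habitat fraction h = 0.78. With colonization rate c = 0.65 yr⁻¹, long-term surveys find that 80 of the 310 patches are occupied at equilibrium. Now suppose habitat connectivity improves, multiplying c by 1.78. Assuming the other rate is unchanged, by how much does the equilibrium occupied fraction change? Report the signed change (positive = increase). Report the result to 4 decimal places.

0.2287

Observed p* = 80/310 = 0.25806.
Balance c(h−p*) = e gives e = 0.65×(0.78 − 0.25806) = 0.33926.
New p* = 0.78 − e/c = 0.78 − 0.33926/1.15700 = 0.48678.
Δp* = 0.48678 − 0.25806 = +0.22872.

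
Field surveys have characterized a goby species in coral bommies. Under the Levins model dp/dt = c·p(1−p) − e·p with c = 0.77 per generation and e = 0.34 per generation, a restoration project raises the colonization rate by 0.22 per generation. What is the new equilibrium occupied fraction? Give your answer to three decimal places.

0.657

Before: p* = 1 − 0.34/0.77 = 0.5584.
After the change, c = 0.99, e = 0.34, so p* = 1 − 0.34/0.99 = 0.6566.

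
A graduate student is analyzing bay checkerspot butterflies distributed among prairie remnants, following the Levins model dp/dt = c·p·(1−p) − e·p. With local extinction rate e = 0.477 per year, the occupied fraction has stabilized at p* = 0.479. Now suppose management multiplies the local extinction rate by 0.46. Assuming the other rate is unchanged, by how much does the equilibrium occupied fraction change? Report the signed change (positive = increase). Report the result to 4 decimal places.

Balance c(1−p*) = e gives c = e/(1 − 0.47900) = 0.477/0.52100 = 0.91555.
New p* = 1 − e/c = 1 − 0.21942/0.91555 = 0.76034.
Δp* = 0.76034 − 0.47900 = +0.28134.

0.2813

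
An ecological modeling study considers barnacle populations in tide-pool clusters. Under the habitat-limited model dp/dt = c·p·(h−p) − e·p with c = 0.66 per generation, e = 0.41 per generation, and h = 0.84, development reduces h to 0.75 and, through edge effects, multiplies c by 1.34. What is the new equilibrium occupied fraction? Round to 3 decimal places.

0.286

Before: p* = h − e/c = 0.84 − 0.41/0.66 = 0.84 − 0.6212 = 0.2188.
After: c = 0.8844, e = 0.41, h = 0.75; p* = 0.75 − 0.41/0.8844 = 0.2864.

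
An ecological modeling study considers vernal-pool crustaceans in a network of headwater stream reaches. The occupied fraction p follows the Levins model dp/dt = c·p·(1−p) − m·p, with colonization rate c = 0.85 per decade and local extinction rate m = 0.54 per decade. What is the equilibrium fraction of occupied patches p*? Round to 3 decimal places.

Setting dp/dt = 0 and dividing through by p* gives c·(1−p*) = m.
So p* = 1 − m/c = 1 − 0.54/0.85 = 1 − 0.6353 = 0.3647.

0.365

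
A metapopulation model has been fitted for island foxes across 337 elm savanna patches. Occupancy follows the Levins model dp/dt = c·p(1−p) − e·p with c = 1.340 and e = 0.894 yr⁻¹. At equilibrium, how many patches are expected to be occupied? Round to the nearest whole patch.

p* = 1 − e/c = 1 − 0.894/1.340 = 0.3328.
Expected occupied patches = N × p* = 337 × 0.3328 = 112.17 ≈ 112.

112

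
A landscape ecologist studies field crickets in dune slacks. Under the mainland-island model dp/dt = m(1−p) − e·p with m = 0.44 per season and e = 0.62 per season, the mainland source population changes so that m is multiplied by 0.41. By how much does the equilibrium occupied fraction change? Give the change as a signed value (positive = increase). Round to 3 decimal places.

-0.190

Before: p* = 0.44/(0.44+0.62) = 0.4151.
After: m = 0.1804, e = 0.62; p* = 0.1804/0.8004 = 0.2254.
Δp* = 0.2254 − 0.4151 = -0.1897.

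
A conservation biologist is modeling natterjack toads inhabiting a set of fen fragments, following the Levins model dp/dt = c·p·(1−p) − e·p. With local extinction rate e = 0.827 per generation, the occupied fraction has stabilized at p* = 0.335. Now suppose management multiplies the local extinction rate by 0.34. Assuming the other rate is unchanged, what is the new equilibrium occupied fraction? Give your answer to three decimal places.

0.774

Balance c(1−p*) = e gives c = e/(1 − 0.33500) = 0.827/0.66500 = 1.24361.
New p* = 1 − e/c = 1 − 0.28118/1.24361 = 0.77390.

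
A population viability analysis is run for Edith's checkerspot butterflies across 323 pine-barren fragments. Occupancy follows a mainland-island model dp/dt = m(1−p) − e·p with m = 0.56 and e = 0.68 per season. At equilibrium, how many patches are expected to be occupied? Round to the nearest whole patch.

p* = m/(m+e) = 0.56/1.2400 = 0.4516.
Expected occupied patches = N × p* = 323 × 0.4516 = 145.87 ≈ 146.

146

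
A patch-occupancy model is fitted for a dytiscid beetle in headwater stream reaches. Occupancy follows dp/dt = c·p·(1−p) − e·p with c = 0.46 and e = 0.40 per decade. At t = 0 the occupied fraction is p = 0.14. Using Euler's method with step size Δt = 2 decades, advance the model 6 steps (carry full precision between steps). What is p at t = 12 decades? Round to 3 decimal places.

Update rule: p ← p + [c·p·(1−p) − e·p]·Δt with Δt = 2.
  1  |  dp/dt·Δt = -0.001232  |  p_1 = 0.138768
  2  |  dp/dt·Δt = -0.001064  |  p_2 = 0.137704
  3  |  dp/dt·Δt = -0.000921  |  p_3 = 0.136783
  4  |  dp/dt·Δt = -0.000799  |  p_4 = 0.135984
  5  |  dp/dt·Δt = -0.000694  |  p_5 = 0.135290
  6  |  dp/dt·Δt = -0.000604  |  p_6 = 0.134686

0.135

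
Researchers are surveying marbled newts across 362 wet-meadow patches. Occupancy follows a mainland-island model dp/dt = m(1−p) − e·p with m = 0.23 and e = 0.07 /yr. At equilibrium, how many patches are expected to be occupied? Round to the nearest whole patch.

p* = m/(m+e) = 0.23/0.3000 = 0.7667.
Expected occupied patches = N × p* = 362 × 0.7667 = 277.53 ≈ 278.

278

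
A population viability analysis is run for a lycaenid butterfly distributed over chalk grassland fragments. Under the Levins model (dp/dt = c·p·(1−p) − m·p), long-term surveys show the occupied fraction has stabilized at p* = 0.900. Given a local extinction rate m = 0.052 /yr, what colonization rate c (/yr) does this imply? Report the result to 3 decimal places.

At equilibrium c(1−p*) = m, so c = m/(1−p*).
c = 0.052/(1 − 0.900) = 0.052/0.1000 = 0.5200.

0.520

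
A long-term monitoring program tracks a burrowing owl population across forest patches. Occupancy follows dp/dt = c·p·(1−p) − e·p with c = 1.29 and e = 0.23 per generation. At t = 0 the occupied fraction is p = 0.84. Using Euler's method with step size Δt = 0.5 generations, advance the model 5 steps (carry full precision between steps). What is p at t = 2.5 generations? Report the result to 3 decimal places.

0.822

Update rule: p ← p + [c·p·(1−p) − e·p]·Δt with Δt = 0.5.
p: 0.84000 → 0.83009  (Δp = -0.00991)
p: 0.83009 → 0.82560  (Δp = -0.00449)
p: 0.82560 → 0.82353  (Δp = -0.00207)
p: 0.82353 → 0.82256  (Δp = -0.00097)
p: 0.82256 → 0.82211  (Δp = -0.00045)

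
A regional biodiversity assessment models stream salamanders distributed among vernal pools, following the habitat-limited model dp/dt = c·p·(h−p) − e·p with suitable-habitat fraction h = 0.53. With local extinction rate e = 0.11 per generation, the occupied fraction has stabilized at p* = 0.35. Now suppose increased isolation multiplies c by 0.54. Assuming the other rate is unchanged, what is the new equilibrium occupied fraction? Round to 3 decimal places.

0.197

Balance c(h−p*) = e gives c = e/(0.53 − 0.35000) = 0.11/0.18000 = 0.61111.
New p* = 0.53 − e/c = 0.53 − 0.11000/0.33000 = 0.19667.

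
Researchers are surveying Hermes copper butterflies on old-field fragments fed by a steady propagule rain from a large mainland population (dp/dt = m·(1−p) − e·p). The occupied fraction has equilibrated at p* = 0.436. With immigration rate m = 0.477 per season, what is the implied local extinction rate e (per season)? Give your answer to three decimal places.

0.617

At equilibrium m(1−p*) = e·p*, so e = m(1−p*)/p*.
e = 0.477 × 0.5640 / 0.436 = 0.6170.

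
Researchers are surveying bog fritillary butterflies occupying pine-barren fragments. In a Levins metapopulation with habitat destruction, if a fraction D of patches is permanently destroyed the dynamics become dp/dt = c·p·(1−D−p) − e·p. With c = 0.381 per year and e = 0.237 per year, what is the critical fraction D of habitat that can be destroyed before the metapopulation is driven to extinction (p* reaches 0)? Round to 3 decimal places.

The nontrivial equilibrium is p* = (1−D) − e/c; extinction occurs when this hits zero.
So D_crit = 1 − e/c = 1 − 0.237/0.381 = 1 − 0.6220 = 0.3780.
Note this equals the original equilibrium occupancy — the Levins extinction-debt result.

0.378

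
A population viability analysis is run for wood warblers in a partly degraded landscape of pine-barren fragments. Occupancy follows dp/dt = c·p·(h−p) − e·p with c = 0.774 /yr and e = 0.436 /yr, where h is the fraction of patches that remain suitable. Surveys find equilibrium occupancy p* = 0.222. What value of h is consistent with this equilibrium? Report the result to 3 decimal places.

At equilibrium c(h−p*) = e, so h = p* + e/c.
h = 0.222 + 0.436/0.774 = 0.222 + 0.5633 = 0.7853.

0.785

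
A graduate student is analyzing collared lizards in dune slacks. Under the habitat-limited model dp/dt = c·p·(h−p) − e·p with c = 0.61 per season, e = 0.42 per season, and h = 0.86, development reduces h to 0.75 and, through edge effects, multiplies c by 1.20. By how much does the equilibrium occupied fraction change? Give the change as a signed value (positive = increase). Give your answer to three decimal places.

0.005

Before: p* = h − e/c = 0.86 − 0.42/0.61 = 0.86 − 0.6885 = 0.1715.
After: c = 0.732, e = 0.42, h = 0.75; p* = 0.75 − 0.42/0.732 = 0.1762.
Δp* = 0.1762 − 0.1715 = +0.0048.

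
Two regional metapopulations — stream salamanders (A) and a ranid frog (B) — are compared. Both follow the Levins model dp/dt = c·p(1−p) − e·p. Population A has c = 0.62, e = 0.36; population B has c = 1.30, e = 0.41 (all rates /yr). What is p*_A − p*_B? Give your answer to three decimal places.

-0.265

A: p*_A = 1 − 0.36/0.62 = 0.4194.
B: p*_B = 1 − 0.41/1.30 = 0.6846.
p*_A − p*_B = 0.4194 − 0.6846 = -0.2653.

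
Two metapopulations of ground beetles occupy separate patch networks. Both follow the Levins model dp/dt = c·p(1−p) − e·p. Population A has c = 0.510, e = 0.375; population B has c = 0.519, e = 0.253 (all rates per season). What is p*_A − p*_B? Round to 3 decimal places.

A: p*_A = 1 − 0.375/0.510 = 0.2647.
B: p*_B = 1 − 0.253/0.519 = 0.5125.
p*_A − p*_B = 0.2647 − 0.5125 = -0.2478.

-0.248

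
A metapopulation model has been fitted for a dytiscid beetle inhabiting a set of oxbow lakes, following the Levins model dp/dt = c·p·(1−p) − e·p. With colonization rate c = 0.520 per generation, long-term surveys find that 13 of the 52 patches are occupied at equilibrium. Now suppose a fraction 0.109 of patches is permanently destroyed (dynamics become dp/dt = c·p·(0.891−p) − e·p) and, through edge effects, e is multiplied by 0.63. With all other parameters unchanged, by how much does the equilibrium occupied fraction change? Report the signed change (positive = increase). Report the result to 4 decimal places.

Observed p* = 13/52 = 0.25000.
Balance c(1−p*) = e gives e = 0.520×(1 − 0.25000) = 0.39000.
New p* = 0.891 − e/c = 0.891 − 0.24570/0.52000 = 0.41850.
Δp* = 0.41850 − 0.25000 = +0.16850.

0.1685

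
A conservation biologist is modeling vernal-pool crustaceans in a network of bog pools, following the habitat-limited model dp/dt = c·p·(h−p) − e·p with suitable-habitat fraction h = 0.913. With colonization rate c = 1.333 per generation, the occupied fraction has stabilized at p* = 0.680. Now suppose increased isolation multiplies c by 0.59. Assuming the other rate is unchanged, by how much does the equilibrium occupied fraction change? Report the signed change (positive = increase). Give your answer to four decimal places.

-0.1619

Balance c(h−p*) = e gives e = 1.333×(0.913 − 0.68000) = 0.31059.
New p* = 0.913 − e/c = 0.913 − 0.31059/0.78647 = 0.51808.
Δp* = 0.51808 − 0.68000 = -0.16192.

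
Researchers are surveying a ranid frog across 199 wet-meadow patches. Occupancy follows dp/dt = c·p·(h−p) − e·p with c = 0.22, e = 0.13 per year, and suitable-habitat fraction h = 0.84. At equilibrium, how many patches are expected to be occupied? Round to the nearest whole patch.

50

p* = h − e/c = 0.84 − 0.5909 = 0.2491.
Expected occupied patches = N × p* = 199 × 0.2491 = 49.57 ≈ 50.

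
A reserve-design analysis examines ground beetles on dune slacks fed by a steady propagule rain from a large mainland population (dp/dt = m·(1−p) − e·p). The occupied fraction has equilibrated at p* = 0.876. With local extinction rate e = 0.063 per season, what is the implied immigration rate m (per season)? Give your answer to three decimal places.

0.445

At equilibrium m(1−p*) = e·p*, so m = e·p*/(1−p*).
m = 0.063 × 0.876 / 0.1240 = 0.0552/0.1240 = 0.4451.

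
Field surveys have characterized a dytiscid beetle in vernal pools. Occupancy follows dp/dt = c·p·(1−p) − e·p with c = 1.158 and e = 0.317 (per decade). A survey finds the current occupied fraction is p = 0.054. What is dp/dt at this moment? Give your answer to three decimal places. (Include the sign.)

Colonization term: c·p·(1−p) = 1.158×0.054×0.9460 = 0.05916.
Extinction term: e·p = 0.01712.
dp/dt = 0.05916 − 0.01712 = 0.04204.

0.042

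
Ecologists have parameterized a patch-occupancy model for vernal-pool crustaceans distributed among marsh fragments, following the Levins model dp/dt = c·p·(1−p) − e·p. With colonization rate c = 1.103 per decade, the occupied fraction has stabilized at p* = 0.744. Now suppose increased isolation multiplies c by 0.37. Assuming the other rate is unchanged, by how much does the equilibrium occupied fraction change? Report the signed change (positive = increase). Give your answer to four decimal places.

-0.4359

Balance c(1−p*) = e gives e = 1.103×(1 − 0.74400) = 0.28237.
New p* = 1 − e/c = 1 − 0.28237/0.40811 = 0.30810.
Δp* = 0.30810 − 0.74400 = -0.43590.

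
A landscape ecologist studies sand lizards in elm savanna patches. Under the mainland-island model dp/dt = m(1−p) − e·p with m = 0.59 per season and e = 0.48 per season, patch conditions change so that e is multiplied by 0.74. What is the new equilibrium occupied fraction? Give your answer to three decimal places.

0.624

Before: p* = 0.59/(0.59+0.48) = 0.5514.
After: m = 0.59, e = 0.3552; p* = 0.59/0.9452 = 0.6242.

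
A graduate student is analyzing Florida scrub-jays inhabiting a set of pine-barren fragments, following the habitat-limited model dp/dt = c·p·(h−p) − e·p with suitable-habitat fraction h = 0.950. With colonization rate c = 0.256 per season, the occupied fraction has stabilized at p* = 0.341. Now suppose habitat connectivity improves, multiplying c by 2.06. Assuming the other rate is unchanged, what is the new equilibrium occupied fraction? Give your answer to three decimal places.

Balance c(h−p*) = e gives e = 0.256×(0.95 − 0.34100) = 0.15590.
New p* = 0.95 − e/c = 0.95 − 0.15590/0.52736 = 0.65438.

0.654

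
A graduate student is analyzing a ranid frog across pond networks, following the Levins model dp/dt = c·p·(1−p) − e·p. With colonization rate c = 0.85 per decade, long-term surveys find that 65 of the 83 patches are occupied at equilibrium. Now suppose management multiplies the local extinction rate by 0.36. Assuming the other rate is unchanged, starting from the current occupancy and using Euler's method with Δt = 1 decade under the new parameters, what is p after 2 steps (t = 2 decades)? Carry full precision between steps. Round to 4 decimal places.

Observed p* = 65/83 = 0.78313.
Balance c(1−p*) = e gives e = 0.85×(1 − 0.78313) = 0.18434.
Starting from p₀ = 0.78313; update p ← p + (dp/dt)·Δt with the new parameters.
t = 1: p = 0.78313 + (+0.09239) = 0.87552
t = 2: p = 0.87552 + (+0.03453) = 0.91006

0.9101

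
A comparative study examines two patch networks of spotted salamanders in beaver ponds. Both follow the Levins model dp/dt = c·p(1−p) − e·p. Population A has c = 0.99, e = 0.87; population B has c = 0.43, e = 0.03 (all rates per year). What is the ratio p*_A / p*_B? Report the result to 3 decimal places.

0.130

A: p*_A = 1 − 0.87/0.99 = 0.1212.
B: p*_B = 1 − 0.03/0.43 = 0.9302.
p*_A / p*_B = 0.1212/0.9302 = 0.1303.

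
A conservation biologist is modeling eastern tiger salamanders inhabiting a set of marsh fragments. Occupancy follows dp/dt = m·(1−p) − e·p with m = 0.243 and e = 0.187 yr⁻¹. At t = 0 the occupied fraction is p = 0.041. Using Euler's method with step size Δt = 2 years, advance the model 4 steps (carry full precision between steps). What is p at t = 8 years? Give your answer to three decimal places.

0.565

Update rule: p ← p + [m·(1−p) − e·p]·Δt with Δt = 2.
  1  |  dp/dt·Δt = +0.450740  |  p_1 = 0.491740
  2  |  dp/dt·Δt = +0.063104  |  p_2 = 0.554844
  3  |  dp/dt·Δt = +0.008835  |  p_3 = 0.563678
  4  |  dp/dt·Δt = +0.001237  |  p_4 = 0.564915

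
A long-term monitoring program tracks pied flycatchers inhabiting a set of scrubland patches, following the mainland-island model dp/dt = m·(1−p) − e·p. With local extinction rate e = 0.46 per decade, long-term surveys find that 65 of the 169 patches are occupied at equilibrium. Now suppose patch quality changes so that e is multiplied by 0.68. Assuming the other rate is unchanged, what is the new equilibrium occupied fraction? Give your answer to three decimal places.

0.479

Observed p* = 65/169 = 0.38462.
Balance m(1−p*) = e·p* gives m = e·p*/(1−p*) = 0.46×0.38462/0.61538 = 0.28751.
New p* = m/(m+e) = 0.28751/(0.28751+0.31280) = 0.47894.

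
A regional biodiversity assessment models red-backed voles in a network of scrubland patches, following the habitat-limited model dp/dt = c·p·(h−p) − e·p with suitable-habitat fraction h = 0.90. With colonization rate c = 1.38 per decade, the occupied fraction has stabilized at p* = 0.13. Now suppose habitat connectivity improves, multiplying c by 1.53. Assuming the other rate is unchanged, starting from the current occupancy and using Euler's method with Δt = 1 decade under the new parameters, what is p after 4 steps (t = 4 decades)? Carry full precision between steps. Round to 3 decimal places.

0.386

Balance c(h−p*) = e gives e = 1.38×(0.9 − 0.13000) = 1.06260.
Starting from p₀ = 0.13000; update p ← p + (dp/dt)·Δt with the new parameters.
p: 0.13000 → 0.20321  (Δp = +0.07321)
p: 0.20321 → 0.28625  (Δp = +0.08303)
p: 0.28625 → 0.35302  (Δp = +0.06678)
p: 0.35302 → 0.38560  (Δp = +0.03258)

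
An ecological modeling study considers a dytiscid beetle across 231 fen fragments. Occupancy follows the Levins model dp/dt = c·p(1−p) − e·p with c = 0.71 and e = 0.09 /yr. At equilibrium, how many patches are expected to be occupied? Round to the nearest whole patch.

202

p* = 1 − e/c = 1 − 0.09/0.71 = 0.8732.
Expected occupied patches = N × p* = 231 × 0.8732 = 201.72 ≈ 202.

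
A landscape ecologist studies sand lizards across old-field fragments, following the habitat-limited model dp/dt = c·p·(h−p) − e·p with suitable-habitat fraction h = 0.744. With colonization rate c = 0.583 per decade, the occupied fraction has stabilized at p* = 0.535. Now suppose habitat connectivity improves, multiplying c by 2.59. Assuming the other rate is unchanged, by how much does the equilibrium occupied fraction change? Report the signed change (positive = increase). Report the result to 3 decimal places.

0.128

Balance c(h−p*) = e gives e = 0.583×(0.744 − 0.53500) = 0.12185.
New p* = 0.744 − e/c = 0.744 − 0.12185/1.50997 = 0.66330.
Δp* = 0.66330 − 0.53500 = +0.12830.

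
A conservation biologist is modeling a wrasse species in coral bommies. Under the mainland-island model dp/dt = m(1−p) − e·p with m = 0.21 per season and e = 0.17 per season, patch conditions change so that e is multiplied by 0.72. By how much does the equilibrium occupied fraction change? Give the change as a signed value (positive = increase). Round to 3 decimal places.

0.079

Before: p* = 0.21/(0.21+0.17) = 0.5526.
After: m = 0.21, e = 0.1224; p* = 0.21/0.3324 = 0.6318.
Δp* = 0.6318 − 0.5526 = +0.0791.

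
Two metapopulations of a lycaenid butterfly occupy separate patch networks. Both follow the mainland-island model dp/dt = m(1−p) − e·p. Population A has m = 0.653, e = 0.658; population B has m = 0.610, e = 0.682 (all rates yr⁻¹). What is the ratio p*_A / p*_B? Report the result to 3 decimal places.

A: p*_A = m/(m+e) = 0.653/1.3110 = 0.4981.
B: p*_B = 0.610/1.2920 = 0.4721.
p*_A / p*_B = 0.4981/0.4721 = 1.0550.

1.055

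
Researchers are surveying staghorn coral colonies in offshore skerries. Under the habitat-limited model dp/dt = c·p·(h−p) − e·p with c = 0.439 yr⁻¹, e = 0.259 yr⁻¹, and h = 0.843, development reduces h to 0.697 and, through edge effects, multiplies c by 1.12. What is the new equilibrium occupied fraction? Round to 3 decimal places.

0.170

Before: p* = h − e/c = 0.843 − 0.259/0.439 = 0.843 − 0.5900 = 0.2530.
After: c = 0.49168, e = 0.259, h = 0.697; p* = 0.697 − 0.259/0.49168 = 0.1702.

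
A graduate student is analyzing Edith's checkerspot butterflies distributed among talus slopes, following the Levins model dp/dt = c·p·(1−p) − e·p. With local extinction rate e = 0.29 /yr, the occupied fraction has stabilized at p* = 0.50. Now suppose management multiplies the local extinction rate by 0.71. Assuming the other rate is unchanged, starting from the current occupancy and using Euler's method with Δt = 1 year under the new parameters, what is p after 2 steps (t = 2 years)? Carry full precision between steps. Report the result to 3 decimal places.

0.574

Balance c(1−p*) = e gives c = e/(1 − 0.50000) = 0.29/0.50000 = 0.58000.
Starting from p₀ = 0.50000; update p ← p + (dp/dt)·Δt with the new parameters.
p: 0.50000 → 0.54205  (Δp = +0.04205)
p: 0.54205 → 0.57442  (Δp = +0.03237)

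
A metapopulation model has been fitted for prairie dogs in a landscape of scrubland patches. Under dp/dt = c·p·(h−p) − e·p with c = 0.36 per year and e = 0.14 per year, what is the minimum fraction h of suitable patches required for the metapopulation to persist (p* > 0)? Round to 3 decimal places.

p* = h − e/c is positive only when h > e/c.
h_min = e/c = 0.14/0.36 = 0.3889.

0.389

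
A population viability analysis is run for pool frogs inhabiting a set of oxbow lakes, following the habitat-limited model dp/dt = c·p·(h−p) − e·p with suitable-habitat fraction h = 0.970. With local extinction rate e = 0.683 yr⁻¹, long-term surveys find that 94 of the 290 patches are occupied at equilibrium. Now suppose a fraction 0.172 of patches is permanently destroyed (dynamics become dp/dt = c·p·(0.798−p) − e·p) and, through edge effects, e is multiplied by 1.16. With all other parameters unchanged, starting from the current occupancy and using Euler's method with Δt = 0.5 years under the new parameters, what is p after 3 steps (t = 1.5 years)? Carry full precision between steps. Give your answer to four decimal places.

Observed p* = 94/290 = 0.32414.
Balance c(h−p*) = e gives c = e/(0.97 − 0.32414) = 0.683/0.64586 = 1.05750.
Starting from p₀ = 0.32414; update p ← p + (dp/dt)·Δt with the new parameters.
p: 0.32414 → 0.27695  (Δp = -0.04719)
p: 0.27695 → 0.24354  (Δp = -0.03341)
p: 0.24354 → 0.21846  (Δp = -0.02508)

0.2185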